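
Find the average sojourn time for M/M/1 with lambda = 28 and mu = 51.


W = 1/(mu - lambda) = 1/(51 - 28) = 0.0435 hours

0.0435 hours


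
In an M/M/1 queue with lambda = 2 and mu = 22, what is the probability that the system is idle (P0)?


P0 = 1 - rho = 1 - 2/22 = 0.9091

0.9091


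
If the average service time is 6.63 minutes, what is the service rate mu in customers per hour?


mu = 60 / avg_service_time = 60 / 6.63 = 9.05 per hour

9.05 per hour


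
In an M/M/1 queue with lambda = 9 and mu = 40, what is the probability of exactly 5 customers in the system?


rho = 9/40; P(n) = (1-rho)*rho^n = (1-9/40)*(9/40)^5 = 0.0004

0.0004


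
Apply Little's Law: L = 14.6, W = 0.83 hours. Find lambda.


lambda = L / W = 14.6 / 0.83 = 17.59 per hour

17.59 per hour


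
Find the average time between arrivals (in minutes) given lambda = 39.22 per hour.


Mean interarrival time = 60/lambda = 60/39.22 = 1.53 minutes

1.53 minutes


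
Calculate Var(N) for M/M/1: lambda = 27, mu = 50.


rho = 27/50; Var(N) = rho/(1-rho)^2 = 2.55

2.55


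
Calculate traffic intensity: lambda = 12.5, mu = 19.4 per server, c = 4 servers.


rho = lambda / (c * mu) = 12.5 / (4 * 19.4) = 0.1611

0.1611


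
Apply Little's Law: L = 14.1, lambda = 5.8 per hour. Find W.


W = L / lambda = 14.1 / 5.8 = 2.431 hours

2.431 hours


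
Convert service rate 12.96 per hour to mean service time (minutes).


Mean service time = 60/mu = 60/12.96 = 4.63 minutes

4.63 minutes


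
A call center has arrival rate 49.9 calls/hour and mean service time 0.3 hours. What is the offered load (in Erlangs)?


Offered load a = lambda * E[S] = 49.9 * 0.3 = 14.97 Erlangs

14.97 Erlangs


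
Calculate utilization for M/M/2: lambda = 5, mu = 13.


rho = lambda/(c*mu) = 5/(2*13) = 0.1923

0.1923


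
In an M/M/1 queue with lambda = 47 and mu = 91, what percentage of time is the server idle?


Idle fraction = (1 - rho) * 100 = (1 - 47/91) * 100 = 48.4%

48.4%


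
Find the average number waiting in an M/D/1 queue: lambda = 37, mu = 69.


M/D/1: Lq = rho^2 / (2*(1-rho)) where rho = 37/69; Lq = 0.31

0.31


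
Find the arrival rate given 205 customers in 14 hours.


lambda = total arrivals / time = 205 / 14 = 14.64 per hour

14.64 per hour


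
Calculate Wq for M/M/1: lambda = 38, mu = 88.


rho = 38/88; Wq = rho/(mu - lambda) = 0.0086 hours

0.0086 hours


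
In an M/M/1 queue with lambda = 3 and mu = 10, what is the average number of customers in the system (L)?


rho = 3/10; L = rho/(1-rho) = 0.43

0.43


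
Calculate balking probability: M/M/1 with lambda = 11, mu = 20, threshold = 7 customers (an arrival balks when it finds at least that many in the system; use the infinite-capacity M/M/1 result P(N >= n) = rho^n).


P(N >= 7) = rho^7 = (11/20)^7 = 0.0152

0.0152


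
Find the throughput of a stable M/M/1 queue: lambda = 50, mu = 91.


For a stable queue (lambda < mu), throughput = lambda = 50 per hour

50 per hour


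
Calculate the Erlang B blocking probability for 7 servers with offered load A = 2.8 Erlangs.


B(N,A) = (A^N/N!) / sum(A^k/k!, k=0..N) with N=7, A=2.8 = 0.0164

0.0164


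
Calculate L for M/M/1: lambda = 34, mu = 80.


rho = 34/80; L = rho/(1-rho) = 0.74

0.74


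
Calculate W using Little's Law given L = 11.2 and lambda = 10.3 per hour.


W = L / lambda = 11.2 / 10.3 = 1.0874 hours

1.0874 hours


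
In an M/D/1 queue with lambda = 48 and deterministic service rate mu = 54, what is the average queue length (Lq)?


M/D/1: Lq = rho^2 / (2*(1-rho)) where rho = 48/54; Lq = 3.56

3.56


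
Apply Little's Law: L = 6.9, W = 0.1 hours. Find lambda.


lambda = L / W = 6.9 / 0.1 = 69.0 per hour

69.0 per hour


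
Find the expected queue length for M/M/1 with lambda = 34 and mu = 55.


rho = 34/55; Lq = rho^2/(1-rho) = 1.0

1.0


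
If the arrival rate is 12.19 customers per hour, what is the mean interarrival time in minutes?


Mean interarrival time = 60/lambda = 60/12.19 = 4.92 minutes

4.92 minutes


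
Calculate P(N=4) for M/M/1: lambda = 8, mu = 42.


rho = 8/42; P(n) = (1-rho)*rho^n = (1-8/42)*(8/42)^4 = 0.0011

0.0011


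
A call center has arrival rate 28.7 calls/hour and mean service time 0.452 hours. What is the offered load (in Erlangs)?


Offered load a = lambda * E[S] = 28.7 * 0.452 = 12.97 Erlangs

12.97 Erlangs


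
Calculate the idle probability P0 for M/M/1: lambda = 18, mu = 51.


P0 = 1 - rho = 1 - 18/51 = 0.6471

0.6471


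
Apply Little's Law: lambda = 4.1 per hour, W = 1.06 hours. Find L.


L = lambda * W = 4.1 * 1.06 = 4.35

4.35


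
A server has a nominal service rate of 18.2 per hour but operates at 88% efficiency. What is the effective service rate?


Effective rate = mu * efficiency = 18.2 * 0.88 = 16.02 per hour

16.02 per hour


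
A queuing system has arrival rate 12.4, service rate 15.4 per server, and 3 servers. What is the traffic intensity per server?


rho = lambda / (c * mu) = 12.4 / (3 * 15.4) = 0.2684

0.2684


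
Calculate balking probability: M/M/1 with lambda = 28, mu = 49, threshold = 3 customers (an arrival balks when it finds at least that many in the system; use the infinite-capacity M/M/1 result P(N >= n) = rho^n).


P(N >= 3) = rho^3 = (28/49)^3 = 0.1866

0.1866


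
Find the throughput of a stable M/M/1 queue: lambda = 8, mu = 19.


For a stable queue (lambda < mu), throughput = lambda = 8 per hour

8 per hour


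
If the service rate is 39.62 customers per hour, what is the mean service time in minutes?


Mean service time = 60/mu = 60/39.62 = 1.51 minutes

1.51 minutes


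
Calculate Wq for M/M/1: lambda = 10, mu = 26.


rho = 10/26; Wq = rho/(mu - lambda) = 0.024 hours

0.024 hours


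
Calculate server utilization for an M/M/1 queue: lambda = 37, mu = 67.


rho = lambda/mu = 37/67 = 0.5522

0.5522


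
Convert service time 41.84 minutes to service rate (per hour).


mu = 60 / avg_service_time = 60 / 41.84 = 1.43 per hour

1.43 per hour


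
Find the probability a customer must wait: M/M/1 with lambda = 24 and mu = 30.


P(wait) = rho = lambda/mu = 24/30 = 0.8

0.8


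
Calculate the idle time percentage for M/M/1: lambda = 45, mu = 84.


Idle fraction = (1 - rho) * 100 = (1 - 45/84) * 100 = 46.4%

46.4%


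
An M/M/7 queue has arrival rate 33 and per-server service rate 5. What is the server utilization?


rho = lambda/(c*mu) = 33/(7*5) = 0.9429

0.9429


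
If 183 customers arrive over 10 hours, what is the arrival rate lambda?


lambda = total arrivals / time = 183 / 10 = 18.3 per hour

18.3 per hour


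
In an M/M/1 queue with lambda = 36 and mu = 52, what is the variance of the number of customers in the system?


rho = 36/52; Var(N) = rho/(1-rho)^2 = 7.31

7.31


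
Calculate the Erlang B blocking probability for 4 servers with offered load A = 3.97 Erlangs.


B(N,A) = (A^N/N!) / sum(A^k/k!, k=0..N) with N=4, A=3.97 = 0.3078

0.3078


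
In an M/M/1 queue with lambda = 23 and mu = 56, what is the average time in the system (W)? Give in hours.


W = 1/(mu - lambda) = 1/(56 - 23) = 0.0303 hours

0.0303 hours


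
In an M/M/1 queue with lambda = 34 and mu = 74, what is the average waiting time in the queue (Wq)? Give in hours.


rho = 34/74; Wq = rho/(mu - lambda) = 0.0115 hours

0.0115 hours


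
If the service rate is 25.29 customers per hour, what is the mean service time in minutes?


Mean service time = 60/mu = 60/25.29 = 2.37 minutes

2.37 minutes


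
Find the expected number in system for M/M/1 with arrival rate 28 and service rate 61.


rho = 28/61; L = rho/(1-rho) = 0.85

0.85


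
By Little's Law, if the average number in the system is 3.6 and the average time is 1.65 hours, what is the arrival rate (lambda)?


lambda = L / W = 3.6 / 1.65 = 2.18 per hour

2.18 per hour


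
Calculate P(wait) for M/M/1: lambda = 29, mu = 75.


P(wait) = rho = lambda/mu = 29/75 = 0.3867

0.3867


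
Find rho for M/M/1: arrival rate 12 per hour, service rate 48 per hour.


rho = lambda/mu = 12/48 = 0.25

0.25


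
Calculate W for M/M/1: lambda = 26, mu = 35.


W = 1/(mu - lambda) = 1/(35 - 26) = 0.1111 hours

0.1111 hours


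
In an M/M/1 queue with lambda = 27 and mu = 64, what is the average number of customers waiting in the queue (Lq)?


rho = 27/64; Lq = rho^2/(1-rho) = 0.31

0.31


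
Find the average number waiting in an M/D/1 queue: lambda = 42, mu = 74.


M/D/1: Lq = rho^2 / (2*(1-rho)) where rho = 42/74; Lq = 0.37

0.37


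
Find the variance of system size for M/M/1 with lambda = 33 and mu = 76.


rho = 33/76; Var(N) = rho/(1-rho)^2 = 1.36

1.36


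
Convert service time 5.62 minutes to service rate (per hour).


mu = 60 / avg_service_time = 60 / 5.62 = 10.68 per hour

10.68 per hour


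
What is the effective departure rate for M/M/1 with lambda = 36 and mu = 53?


For a stable queue (lambda < mu), throughput = lambda = 36 per hour

36 per hour


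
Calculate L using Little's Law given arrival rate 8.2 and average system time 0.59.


L = lambda * W = 8.2 * 0.59 = 4.84

4.84


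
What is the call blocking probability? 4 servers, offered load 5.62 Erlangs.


B(N,A) = (A^N/N!) / sum(A^k/k!, k=0..N) with N=4, A=5.62 = 0.4443

0.4443


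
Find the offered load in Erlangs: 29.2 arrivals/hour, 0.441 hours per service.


Offered load a = lambda * E[S] = 29.2 * 0.441 = 12.88 Erlangs

12.88 Erlangs


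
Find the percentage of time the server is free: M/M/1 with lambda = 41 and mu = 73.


Idle fraction = (1 - rho) * 100 = (1 - 41/73) * 100 = 43.8%

43.8%


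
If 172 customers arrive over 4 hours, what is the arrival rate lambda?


lambda = total arrivals / time = 172 / 4 = 43.0 per hour

43.0 per hour


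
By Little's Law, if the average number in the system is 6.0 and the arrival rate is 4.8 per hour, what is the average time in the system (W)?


W = L / lambda = 6.0 / 4.8 = 1.25 hours

1.25 hours


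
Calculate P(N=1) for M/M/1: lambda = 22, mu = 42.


rho = 22/42; P(n) = (1-rho)*rho^n = (1-22/42)*(22/42)^1 = 0.2494

0.2494


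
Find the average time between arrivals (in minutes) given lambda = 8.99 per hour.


Mean interarrival time = 60/lambda = 60/8.99 = 6.67 minutes

6.67 minutes


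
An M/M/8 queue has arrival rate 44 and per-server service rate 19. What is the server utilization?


rho = lambda/(c*mu) = 44/(8*19) = 0.2895

0.2895


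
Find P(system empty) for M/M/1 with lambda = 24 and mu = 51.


P0 = 1 - rho = 1 - 24/51 = 0.5294

0.5294


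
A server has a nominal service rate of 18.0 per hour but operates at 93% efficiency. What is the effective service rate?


Effective rate = mu * efficiency = 18.0 * 0.93 = 16.74 per hour

16.74 per hour


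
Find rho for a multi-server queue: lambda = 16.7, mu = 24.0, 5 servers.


rho = lambda / (c * mu) = 16.7 / (5 * 24.0) = 0.1392

0.1392


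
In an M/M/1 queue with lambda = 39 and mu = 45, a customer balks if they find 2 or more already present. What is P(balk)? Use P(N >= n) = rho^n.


P(N >= 2) = rho^2 = (39/45)^2 = 0.7511

0.7511


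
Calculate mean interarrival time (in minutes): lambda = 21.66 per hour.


Mean interarrival time = 60/lambda = 60/21.66 = 2.77 minutes

2.77 minutes


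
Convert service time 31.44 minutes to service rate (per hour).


mu = 60 / avg_service_time = 60 / 31.44 = 1.91 per hour

1.91 per hour


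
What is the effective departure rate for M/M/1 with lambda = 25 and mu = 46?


For a stable queue (lambda < mu), throughput = lambda = 25 per hour

25 per hour


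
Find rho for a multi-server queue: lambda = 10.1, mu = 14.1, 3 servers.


rho = lambda / (c * mu) = 10.1 / (3 * 14.1) = 0.2388

0.2388


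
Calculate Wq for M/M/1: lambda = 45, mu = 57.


rho = 45/57; Wq = rho/(mu - lambda) = 0.0658 hours

0.0658 hours


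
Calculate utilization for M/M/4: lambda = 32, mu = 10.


rho = lambda/(c*mu) = 32/(4*10) = 0.8

0.8


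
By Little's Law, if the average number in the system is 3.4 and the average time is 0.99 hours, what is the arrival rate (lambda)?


lambda = L / W = 3.4 / 0.99 = 3.43 per hour

3.43 per hour


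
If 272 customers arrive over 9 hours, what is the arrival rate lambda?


lambda = total arrivals / time = 272 / 9 = 30.22 per hour

30.22 per hour


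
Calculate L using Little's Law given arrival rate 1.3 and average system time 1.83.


L = lambda * W = 1.3 * 1.83 = 2.38

2.38


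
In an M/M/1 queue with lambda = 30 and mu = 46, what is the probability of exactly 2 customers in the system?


rho = 30/46; P(n) = (1-rho)*rho^n = (1-30/46)*(30/46)^2 = 0.1479

0.1479


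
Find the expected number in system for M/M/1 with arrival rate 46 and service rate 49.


rho = 46/49; L = rho/(1-rho) = 15.33

15.33


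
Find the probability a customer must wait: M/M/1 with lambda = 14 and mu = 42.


P(wait) = rho = lambda/mu = 14/42 = 0.3333

0.3333


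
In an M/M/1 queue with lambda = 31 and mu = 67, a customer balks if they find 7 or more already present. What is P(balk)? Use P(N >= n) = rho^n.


P(N >= 7) = rho^7 = (31/67)^7 = 0.0045

0.0045


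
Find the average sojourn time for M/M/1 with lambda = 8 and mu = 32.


W = 1/(mu - lambda) = 1/(32 - 8) = 0.0417 hours

0.0417 hours


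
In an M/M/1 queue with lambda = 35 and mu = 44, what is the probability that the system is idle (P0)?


P0 = 1 - rho = 1 - 35/44 = 0.2045

0.2045


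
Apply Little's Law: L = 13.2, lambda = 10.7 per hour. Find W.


W = L / lambda = 13.2 / 10.7 = 1.2336 hours

1.2336 hours


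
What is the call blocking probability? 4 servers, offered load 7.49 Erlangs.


B(N,A) = (A^N/N!) / sum(A^k/k!, k=0..N) with N=4, A=7.49 = 0.5517

0.5517


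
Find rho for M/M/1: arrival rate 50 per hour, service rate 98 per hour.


rho = lambda/mu = 50/98 = 0.5102

0.5102


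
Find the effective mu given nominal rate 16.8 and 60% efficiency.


Effective rate = mu * efficiency = 16.8 * 0.6 = 10.08 per hour

10.08 per hour


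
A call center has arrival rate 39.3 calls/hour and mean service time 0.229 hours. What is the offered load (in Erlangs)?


Offered load a = lambda * E[S] = 39.3 * 0.229 = 9.0 Erlangs

9.0 Erlangs


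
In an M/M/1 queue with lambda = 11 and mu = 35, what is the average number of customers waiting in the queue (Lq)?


rho = 11/35; Lq = rho^2/(1-rho) = 0.14

0.14


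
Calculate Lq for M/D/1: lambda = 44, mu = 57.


M/D/1: Lq = rho^2 / (2*(1-rho)) where rho = 44/57; Lq = 1.31

1.31


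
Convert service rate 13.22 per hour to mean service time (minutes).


Mean service time = 60/mu = 60/13.22 = 4.54 minutes

4.54 minutes


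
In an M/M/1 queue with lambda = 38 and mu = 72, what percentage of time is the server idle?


Idle fraction = (1 - rho) * 100 = (1 - 38/72) * 100 = 47.2%

47.2%


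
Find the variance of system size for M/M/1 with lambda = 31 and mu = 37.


rho = 31/37; Var(N) = rho/(1-rho)^2 = 31.86

31.86


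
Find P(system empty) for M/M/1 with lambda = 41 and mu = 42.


P0 = 1 - rho = 1 - 41/42 = 0.0238

0.0238


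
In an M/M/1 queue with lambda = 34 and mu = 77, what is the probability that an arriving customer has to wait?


P(wait) = rho = lambda/mu = 34/77 = 0.4416

0.4416


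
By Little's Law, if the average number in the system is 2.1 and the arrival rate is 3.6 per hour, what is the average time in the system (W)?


W = L / lambda = 2.1 / 3.6 = 0.5833 hours

0.5833 hours


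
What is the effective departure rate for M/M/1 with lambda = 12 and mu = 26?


For a stable queue (lambda < mu), throughput = lambda = 12 per hour

12 per hour


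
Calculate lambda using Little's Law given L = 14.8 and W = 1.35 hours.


lambda = L / W = 14.8 / 1.35 = 10.96 per hour

10.96 per hour


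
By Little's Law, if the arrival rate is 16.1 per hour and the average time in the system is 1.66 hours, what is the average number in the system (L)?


L = lambda * W = 16.1 * 1.66 = 26.73

26.73


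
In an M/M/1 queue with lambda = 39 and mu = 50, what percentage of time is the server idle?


Idle fraction = (1 - rho) * 100 = (1 - 39/50) * 100 = 22.0%

22.0%


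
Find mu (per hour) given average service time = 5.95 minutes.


mu = 60 / avg_service_time = 60 / 5.95 = 10.08 per hour

10.08 per hour


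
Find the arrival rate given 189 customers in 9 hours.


lambda = total arrivals / time = 189 / 9 = 21.0 per hour

21.0 per hour


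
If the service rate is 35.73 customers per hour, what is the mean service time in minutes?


Mean service time = 60/mu = 60/35.73 = 1.68 minutes

1.68 minutes


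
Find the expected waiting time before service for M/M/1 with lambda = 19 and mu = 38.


rho = 19/38; Wq = rho/(mu - lambda) = 0.0263 hours

0.0263 hours


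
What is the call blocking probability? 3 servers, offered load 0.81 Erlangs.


B(N,A) = (A^N/N!) / sum(A^k/k!, k=0..N) with N=3, A=0.81 = 0.0398

0.0398


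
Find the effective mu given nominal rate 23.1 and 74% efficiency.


Effective rate = mu * efficiency = 23.1 * 0.74 = 17.09 per hour

17.09 per hour


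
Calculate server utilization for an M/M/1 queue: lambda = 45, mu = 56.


rho = lambda/mu = 45/56 = 0.8036

0.8036


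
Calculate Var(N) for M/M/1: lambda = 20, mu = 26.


rho = 20/26; Var(N) = rho/(1-rho)^2 = 14.44

14.44


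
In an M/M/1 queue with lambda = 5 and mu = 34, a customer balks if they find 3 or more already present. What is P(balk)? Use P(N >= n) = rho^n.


P(N >= 3) = rho^3 = (5/34)^3 = 0.0032

0.0032


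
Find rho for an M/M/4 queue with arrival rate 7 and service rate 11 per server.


rho = lambda/(c*mu) = 7/(4*11) = 0.1591

0.1591


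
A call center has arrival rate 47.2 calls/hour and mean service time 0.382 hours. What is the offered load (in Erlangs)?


Offered load a = lambda * E[S] = 47.2 * 0.382 = 18.03 Erlangs

18.03 Erlangs


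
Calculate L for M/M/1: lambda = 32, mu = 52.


rho = 32/52; L = rho/(1-rho) = 1.6

1.6


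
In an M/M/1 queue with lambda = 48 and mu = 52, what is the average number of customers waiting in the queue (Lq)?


rho = 48/52; Lq = rho^2/(1-rho) = 11.08

11.08


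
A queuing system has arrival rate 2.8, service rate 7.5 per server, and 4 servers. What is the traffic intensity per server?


rho = lambda / (c * mu) = 2.8 / (4 * 7.5) = 0.0933

0.0933


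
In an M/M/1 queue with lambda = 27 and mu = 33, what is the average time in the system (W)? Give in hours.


W = 1/(mu - lambda) = 1/(33 - 27) = 0.1667 hours

0.1667 hours


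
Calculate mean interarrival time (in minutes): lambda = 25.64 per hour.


Mean interarrival time = 60/lambda = 60/25.64 = 2.34 minutes

2.34 minutes


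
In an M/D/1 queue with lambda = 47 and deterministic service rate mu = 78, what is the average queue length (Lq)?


M/D/1: Lq = rho^2 / (2*(1-rho)) where rho = 47/78; Lq = 0.46

0.46


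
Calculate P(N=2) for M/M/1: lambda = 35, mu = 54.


rho = 35/54; P(n) = (1-rho)*rho^n = (1-35/54)*(35/54)^2 = 0.1478

0.1478


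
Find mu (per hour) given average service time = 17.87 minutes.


mu = 60 / avg_service_time = 60 / 17.87 = 3.36 per hour

3.36 per hour


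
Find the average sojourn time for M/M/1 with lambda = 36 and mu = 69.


W = 1/(mu - lambda) = 1/(69 - 36) = 0.0303 hours

0.0303 hours


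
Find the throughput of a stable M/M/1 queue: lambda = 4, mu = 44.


For a stable queue (lambda < mu), throughput = lambda = 4 per hour

4 per hour


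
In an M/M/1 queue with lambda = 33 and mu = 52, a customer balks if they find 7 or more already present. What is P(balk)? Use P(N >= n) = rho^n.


P(N >= 7) = rho^7 = (33/52)^7 = 0.0415

0.0415


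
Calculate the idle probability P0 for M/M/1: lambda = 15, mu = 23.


P0 = 1 - rho = 1 - 15/23 = 0.3478

0.3478


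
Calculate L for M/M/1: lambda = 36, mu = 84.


rho = 36/84; L = rho/(1-rho) = 0.75

0.75


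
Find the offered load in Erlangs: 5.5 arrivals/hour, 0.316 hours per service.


Offered load a = lambda * E[S] = 5.5 * 0.316 = 1.74 Erlangs

1.74 Erlangs


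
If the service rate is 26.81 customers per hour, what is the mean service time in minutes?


Mean service time = 60/mu = 60/26.81 = 2.24 minutes

2.24 minutes


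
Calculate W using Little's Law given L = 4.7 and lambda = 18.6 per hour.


W = L / lambda = 4.7 / 18.6 = 0.2527 hours

0.2527 hours


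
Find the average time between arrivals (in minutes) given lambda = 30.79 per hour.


Mean interarrival time = 60/lambda = 60/30.79 = 1.95 minutes

1.95 minutes


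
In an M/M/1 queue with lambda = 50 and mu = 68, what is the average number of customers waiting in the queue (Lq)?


rho = 50/68; Lq = rho^2/(1-rho) = 2.04

2.04


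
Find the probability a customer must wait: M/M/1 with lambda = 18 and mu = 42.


P(wait) = rho = lambda/mu = 18/42 = 0.4286

0.4286


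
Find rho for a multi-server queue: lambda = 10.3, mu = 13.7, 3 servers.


rho = lambda / (c * mu) = 10.3 / (3 * 13.7) = 0.2506

0.2506


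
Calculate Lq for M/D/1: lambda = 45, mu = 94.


M/D/1: Lq = rho^2 / (2*(1-rho)) where rho = 45/94; Lq = 0.22

0.22


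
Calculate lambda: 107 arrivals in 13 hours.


lambda = total arrivals / time = 107 / 13 = 8.23 per hour

8.23 per hour


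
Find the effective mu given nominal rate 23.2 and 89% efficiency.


Effective rate = mu * efficiency = 23.2 * 0.89 = 20.65 per hour

20.65 per hour


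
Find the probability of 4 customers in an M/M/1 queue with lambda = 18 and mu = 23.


rho = 18/23; P(n) = (1-rho)*rho^n = (1-18/23)*(18/23)^4 = 0.0815

0.0815


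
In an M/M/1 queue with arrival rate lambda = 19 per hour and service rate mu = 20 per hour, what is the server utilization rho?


rho = lambda/mu = 19/20 = 0.95

0.95


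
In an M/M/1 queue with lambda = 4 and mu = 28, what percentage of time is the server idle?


Idle fraction = (1 - rho) * 100 = (1 - 4/28) * 100 = 85.7%

85.7%


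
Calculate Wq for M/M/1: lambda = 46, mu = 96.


rho = 46/96; Wq = rho/(mu - lambda) = 0.0096 hours

0.0096 hours


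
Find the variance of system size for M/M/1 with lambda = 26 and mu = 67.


rho = 26/67; Var(N) = rho/(1-rho)^2 = 1.04

1.04


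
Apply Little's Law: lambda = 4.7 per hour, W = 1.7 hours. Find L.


L = lambda * W = 4.7 * 1.7 = 7.99

7.99


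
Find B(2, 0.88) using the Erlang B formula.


B(N,A) = (A^N/N!) / sum(A^k/k!, k=0..N) with N=2, A=0.88 = 0.1708

0.1708


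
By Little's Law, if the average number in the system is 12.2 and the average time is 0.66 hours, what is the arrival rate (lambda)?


lambda = L / W = 12.2 / 0.66 = 18.48 per hour

18.48 per hour


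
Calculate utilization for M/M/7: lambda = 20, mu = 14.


rho = lambda/(c*mu) = 20/(7*14) = 0.2041

0.2041


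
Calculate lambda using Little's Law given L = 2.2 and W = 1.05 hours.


lambda = L / W = 2.2 / 1.05 = 2.1 per hour

2.1 per hour


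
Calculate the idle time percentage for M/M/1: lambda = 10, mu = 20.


Idle fraction = (1 - rho) * 100 = (1 - 10/20) * 100 = 50.0%

50.0%


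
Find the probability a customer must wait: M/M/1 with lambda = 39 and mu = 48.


P(wait) = rho = lambda/mu = 39/48 = 0.8125

0.8125


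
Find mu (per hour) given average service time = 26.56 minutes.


mu = 60 / avg_service_time = 60 / 26.56 = 2.26 per hour

2.26 per hour


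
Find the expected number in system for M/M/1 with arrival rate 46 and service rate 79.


rho = 46/79; L = rho/(1-rho) = 1.39

1.39


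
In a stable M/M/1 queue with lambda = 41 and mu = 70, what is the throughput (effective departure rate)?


For a stable queue (lambda < mu), throughput = lambda = 41 per hour

41 per hour


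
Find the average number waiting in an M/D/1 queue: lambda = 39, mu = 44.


M/D/1: Lq = rho^2 / (2*(1-rho)) where rho = 39/44; Lq = 3.46

3.46


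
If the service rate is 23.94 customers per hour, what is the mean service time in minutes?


Mean service time = 60/mu = 60/23.94 = 2.51 minutes

2.51 minutes


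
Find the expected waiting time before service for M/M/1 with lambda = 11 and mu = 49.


rho = 11/49; Wq = rho/(mu - lambda) = 0.0059 hours

0.0059 hours


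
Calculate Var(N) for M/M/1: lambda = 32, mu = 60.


rho = 32/60; Var(N) = rho/(1-rho)^2 = 2.45

2.45


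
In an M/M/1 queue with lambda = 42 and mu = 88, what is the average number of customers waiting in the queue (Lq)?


rho = 42/88; Lq = rho^2/(1-rho) = 0.44

0.44


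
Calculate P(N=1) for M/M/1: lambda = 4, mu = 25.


rho = 4/25; P(n) = (1-rho)*rho^n = (1-4/25)*(4/25)^1 = 0.1344

0.1344


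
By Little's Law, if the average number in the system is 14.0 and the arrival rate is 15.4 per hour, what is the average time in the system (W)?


W = L / lambda = 14.0 / 15.4 = 0.9091 hours

0.9091 hours


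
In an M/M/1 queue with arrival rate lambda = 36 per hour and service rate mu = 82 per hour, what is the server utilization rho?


rho = lambda/mu = 36/82 = 0.439

0.439


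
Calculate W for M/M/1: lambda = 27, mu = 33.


W = 1/(mu - lambda) = 1/(33 - 27) = 0.1667 hours

0.1667 hours


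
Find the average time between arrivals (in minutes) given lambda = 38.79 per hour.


Mean interarrival time = 60/lambda = 60/38.79 = 1.55 minutes

1.55 minutes


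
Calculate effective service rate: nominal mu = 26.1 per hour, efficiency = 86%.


Effective rate = mu * efficiency = 26.1 * 0.86 = 22.45 per hour

22.45 per hour


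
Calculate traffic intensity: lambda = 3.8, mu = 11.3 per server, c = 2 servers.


rho = lambda / (c * mu) = 3.8 / (2 * 11.3) = 0.1681

0.1681


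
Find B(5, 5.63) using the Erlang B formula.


B(N,A) = (A^N/N!) / sum(A^k/k!, k=0..N) with N=5, A=5.63 = 0.3338

0.3338


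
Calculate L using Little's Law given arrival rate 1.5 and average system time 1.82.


L = lambda * W = 1.5 * 1.82 = 2.73

2.73


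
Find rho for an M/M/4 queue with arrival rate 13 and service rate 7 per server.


rho = lambda/(c*mu) = 13/(4*7) = 0.4643

0.4643


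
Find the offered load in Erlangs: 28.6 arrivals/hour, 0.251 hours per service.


Offered load a = lambda * E[S] = 28.6 * 0.251 = 7.18 Erlangs

7.18 Erlangs


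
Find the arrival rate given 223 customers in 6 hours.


lambda = total arrivals / time = 223 / 6 = 37.17 per hour

37.17 per hour


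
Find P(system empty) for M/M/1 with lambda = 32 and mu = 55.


P0 = 1 - rho = 1 - 32/55 = 0.4182

0.4182


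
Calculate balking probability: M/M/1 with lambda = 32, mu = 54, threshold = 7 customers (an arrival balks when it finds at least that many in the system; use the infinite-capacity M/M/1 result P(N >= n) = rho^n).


P(N >= 7) = rho^7 = (32/54)^7 = 0.0257

0.0257


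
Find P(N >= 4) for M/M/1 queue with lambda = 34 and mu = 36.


P(N >= 4) = rho^4 = (34/36)^4 = 0.7956

0.7956


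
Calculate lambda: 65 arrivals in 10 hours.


lambda = total arrivals / time = 65 / 10 = 6.5 per hour

6.5 per hour


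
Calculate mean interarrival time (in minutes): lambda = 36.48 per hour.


Mean interarrival time = 60/lambda = 60/36.48 = 1.64 minutes

1.64 minutes


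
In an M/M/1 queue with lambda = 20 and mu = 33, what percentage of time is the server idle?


Idle fraction = (1 - rho) * 100 = (1 - 20/33) * 100 = 39.4%

39.4%


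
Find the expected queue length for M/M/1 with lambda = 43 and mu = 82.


rho = 43/82; Lq = rho^2/(1-rho) = 0.58

0.58


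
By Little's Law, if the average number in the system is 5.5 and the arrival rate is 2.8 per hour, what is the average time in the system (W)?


W = L / lambda = 5.5 / 2.8 = 1.9643 hours

1.9643 hours


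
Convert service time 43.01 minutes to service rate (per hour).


mu = 60 / avg_service_time = 60 / 43.01 = 1.4 per hour

1.4 per hour


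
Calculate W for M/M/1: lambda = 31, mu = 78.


W = 1/(mu - lambda) = 1/(78 - 31) = 0.0213 hours

0.0213 hours


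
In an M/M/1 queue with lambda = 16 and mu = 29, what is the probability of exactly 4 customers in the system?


rho = 16/29; P(n) = (1-rho)*rho^n = (1-16/29)*(16/29)^4 = 0.0415

0.0415


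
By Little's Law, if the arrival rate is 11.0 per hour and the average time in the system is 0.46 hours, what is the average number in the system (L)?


L = lambda * W = 11.0 * 0.46 = 5.06

5.06


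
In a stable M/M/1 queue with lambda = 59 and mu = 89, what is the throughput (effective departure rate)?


For a stable queue (lambda < mu), throughput = lambda = 59 per hour

59 per hour


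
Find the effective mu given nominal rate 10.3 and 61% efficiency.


Effective rate = mu * efficiency = 10.3 * 0.61 = 6.28 per hour

6.28 per hour


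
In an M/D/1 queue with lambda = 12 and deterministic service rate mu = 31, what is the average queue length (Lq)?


M/D/1: Lq = rho^2 / (2*(1-rho)) where rho = 12/31; Lq = 0.12

0.12


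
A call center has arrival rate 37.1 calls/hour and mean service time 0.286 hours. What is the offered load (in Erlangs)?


Offered load a = lambda * E[S] = 37.1 * 0.286 = 10.61 Erlangs

10.61 Erlangs


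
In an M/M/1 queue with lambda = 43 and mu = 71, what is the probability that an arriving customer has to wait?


P(wait) = rho = lambda/mu = 43/71 = 0.6056

0.6056


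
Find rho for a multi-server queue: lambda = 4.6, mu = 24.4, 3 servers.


rho = lambda / (c * mu) = 4.6 / (3 * 24.4) = 0.0628

0.0628


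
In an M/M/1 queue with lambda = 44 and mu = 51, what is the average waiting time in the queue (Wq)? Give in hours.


rho = 44/51; Wq = rho/(mu - lambda) = 0.1232 hours

0.1232 hours


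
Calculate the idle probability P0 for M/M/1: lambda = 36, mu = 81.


P0 = 1 - rho = 1 - 36/81 = 0.5556

0.5556


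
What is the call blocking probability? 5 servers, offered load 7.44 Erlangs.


B(N,A) = (A^N/N!) / sum(A^k/k!, k=0..N) with N=5, A=7.44 = 0.4497

0.4497


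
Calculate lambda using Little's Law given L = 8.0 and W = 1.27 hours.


lambda = L / W = 8.0 / 1.27 = 6.3 per hour

6.3 per hour


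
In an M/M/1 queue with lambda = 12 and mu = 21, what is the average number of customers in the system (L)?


rho = 12/21; L = rho/(1-rho) = 1.33

1.33


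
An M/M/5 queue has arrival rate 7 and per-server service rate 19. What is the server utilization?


rho = lambda/(c*mu) = 7/(5*19) = 0.0737

0.0737


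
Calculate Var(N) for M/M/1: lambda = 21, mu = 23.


rho = 21/23; Var(N) = rho/(1-rho)^2 = 120.75

120.75


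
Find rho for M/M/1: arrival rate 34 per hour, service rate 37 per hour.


rho = lambda/mu = 34/37 = 0.9189

0.9189


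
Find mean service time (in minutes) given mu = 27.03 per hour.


Mean service time = 60/mu = 60/27.03 = 2.22 minutes

2.22 minutes


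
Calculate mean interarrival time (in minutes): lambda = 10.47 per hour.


Mean interarrival time = 60/lambda = 60/10.47 = 5.73 minutes

5.73 minutes


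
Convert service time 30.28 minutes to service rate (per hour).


mu = 60 / avg_service_time = 60 / 30.28 = 1.98 per hour

1.98 per hour


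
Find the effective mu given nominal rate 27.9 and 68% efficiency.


Effective rate = mu * efficiency = 27.9 * 0.68 = 18.97 per hour

18.97 per hour


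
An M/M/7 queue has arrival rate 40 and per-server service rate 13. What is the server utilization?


rho = lambda/(c*mu) = 40/(7*13) = 0.4396

0.4396


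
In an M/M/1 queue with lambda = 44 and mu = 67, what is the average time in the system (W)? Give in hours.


W = 1/(mu - lambda) = 1/(67 - 44) = 0.0435 hours

0.0435 hours


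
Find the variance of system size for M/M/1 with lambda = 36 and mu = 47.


rho = 36/47; Var(N) = rho/(1-rho)^2 = 13.98

13.98


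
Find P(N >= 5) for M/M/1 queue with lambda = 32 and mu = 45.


P(N >= 5) = rho^5 = (32/45)^5 = 0.1818

0.1818


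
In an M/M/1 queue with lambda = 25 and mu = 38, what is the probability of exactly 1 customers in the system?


rho = 25/38; P(n) = (1-rho)*rho^n = (1-25/38)*(25/38)^1 = 0.2251

0.2251


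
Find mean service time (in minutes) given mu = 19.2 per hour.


Mean service time = 60/mu = 60/19.2 = 3.13 minutes

3.13 minutes


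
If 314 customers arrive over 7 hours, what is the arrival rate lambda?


lambda = total arrivals / time = 314 / 7 = 44.86 per hour

44.86 per hour


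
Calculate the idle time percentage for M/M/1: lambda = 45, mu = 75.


Idle fraction = (1 - rho) * 100 = (1 - 45/75) * 100 = 40.0%

40.0%


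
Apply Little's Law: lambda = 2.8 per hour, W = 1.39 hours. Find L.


L = lambda * W = 2.8 * 1.39 = 3.89

3.89


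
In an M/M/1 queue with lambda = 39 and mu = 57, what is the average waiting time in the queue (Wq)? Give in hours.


rho = 39/57; Wq = rho/(mu - lambda) = 0.038 hours

0.038 hours


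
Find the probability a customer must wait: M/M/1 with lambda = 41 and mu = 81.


P(wait) = rho = lambda/mu = 41/81 = 0.5062

0.5062


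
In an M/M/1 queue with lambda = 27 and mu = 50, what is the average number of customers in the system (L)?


rho = 27/50; L = rho/(1-rho) = 1.17

1.17


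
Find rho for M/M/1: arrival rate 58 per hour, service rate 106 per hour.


rho = lambda/mu = 58/106 = 0.5472

0.5472


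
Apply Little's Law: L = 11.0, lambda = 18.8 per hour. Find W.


W = L / lambda = 11.0 / 18.8 = 0.5851 hours

0.5851 hours


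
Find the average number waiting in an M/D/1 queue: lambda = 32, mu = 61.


M/D/1: Lq = rho^2 / (2*(1-rho)) where rho = 32/61; Lq = 0.29

0.29


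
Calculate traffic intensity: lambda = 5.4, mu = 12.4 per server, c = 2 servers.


rho = lambda / (c * mu) = 5.4 / (2 * 12.4) = 0.2177

0.2177


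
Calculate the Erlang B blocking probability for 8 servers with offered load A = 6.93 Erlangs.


B(N,A) = (A^N/N!) / sum(A^k/k!, k=0..N) with N=8, A=6.93 = 0.1748

0.1748


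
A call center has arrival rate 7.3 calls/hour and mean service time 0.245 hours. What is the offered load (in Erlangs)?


Offered load a = lambda * E[S] = 7.3 * 0.245 = 1.79 Erlangs

1.79 Erlangs


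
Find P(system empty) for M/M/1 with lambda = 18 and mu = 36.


P0 = 1 - rho = 1 - 18/36 = 0.5

0.5


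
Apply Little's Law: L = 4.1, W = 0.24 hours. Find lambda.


lambda = L / W = 4.1 / 0.24 = 17.08 per hour

17.08 per hour


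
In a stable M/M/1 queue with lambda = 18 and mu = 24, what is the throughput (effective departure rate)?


For a stable queue (lambda < mu), throughput = lambda = 18 per hour

18 per hour


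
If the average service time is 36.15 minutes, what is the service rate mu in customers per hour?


mu = 60 / avg_service_time = 60 / 36.15 = 1.66 per hour

1.66 per hour


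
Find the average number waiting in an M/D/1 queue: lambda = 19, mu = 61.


M/D/1: Lq = rho^2 / (2*(1-rho)) where rho = 19/61; Lq = 0.07

0.07


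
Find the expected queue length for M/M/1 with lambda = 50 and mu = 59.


rho = 50/59; Lq = rho^2/(1-rho) = 4.71

4.71


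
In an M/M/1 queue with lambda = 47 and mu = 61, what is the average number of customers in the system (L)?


rho = 47/61; L = rho/(1-rho) = 3.36

3.36


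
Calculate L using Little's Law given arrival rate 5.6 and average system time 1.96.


L = lambda * W = 5.6 * 1.96 = 10.98

10.98


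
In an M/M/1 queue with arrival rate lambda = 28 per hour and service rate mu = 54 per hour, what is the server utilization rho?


rho = lambda/mu = 28/54 = 0.5185

0.5185


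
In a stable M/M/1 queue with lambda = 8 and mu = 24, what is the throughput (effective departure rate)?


For a stable queue (lambda < mu), throughput = lambda = 8 per hour

8 per hour


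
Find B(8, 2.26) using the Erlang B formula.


B(N,A) = (A^N/N!) / sum(A^k/k!, k=0..N) with N=8, A=2.26 = 0.0018

0.0018


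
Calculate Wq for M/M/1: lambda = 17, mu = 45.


rho = 17/45; Wq = rho/(mu - lambda) = 0.0135 hours

0.0135 hours


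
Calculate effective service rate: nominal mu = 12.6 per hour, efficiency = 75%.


Effective rate = mu * efficiency = 12.6 * 0.75 = 9.45 per hour

9.45 per hour


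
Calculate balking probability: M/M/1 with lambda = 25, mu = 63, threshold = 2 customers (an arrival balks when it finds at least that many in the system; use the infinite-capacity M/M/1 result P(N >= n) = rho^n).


P(N >= 2) = rho^2 = (25/63)^2 = 0.1575

0.1575


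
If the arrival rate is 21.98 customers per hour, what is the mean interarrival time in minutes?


Mean interarrival time = 60/lambda = 60/21.98 = 2.73 minutes

2.73 minutes


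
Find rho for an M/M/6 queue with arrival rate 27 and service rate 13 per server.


rho = lambda/(c*mu) = 27/(6*13) = 0.3462

0.3462


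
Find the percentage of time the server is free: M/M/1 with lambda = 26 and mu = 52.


Idle fraction = (1 - rho) * 100 = (1 - 26/52) * 100 = 50.0%

50.0%


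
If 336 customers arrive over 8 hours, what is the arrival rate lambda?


lambda = total arrivals / time = 336 / 8 = 42.0 per hour

42.0 per hour


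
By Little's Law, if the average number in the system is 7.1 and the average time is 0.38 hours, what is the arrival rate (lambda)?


lambda = L / W = 7.1 / 0.38 = 18.68 per hour

18.68 per hour


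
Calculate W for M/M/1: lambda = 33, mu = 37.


W = 1/(mu - lambda) = 1/(37 - 33) = 0.25 hours

0.25 hours


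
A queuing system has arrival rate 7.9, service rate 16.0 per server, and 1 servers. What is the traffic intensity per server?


rho = lambda / (c * mu) = 7.9 / (1 * 16.0) = 0.4938

0.4938


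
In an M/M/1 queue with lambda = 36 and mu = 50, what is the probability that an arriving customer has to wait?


P(wait) = rho = lambda/mu = 36/50 = 0.72

0.72


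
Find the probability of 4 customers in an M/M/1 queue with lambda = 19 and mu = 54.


rho = 19/54; P(n) = (1-rho)*rho^n = (1-19/54)*(19/54)^4 = 0.0099

0.0099


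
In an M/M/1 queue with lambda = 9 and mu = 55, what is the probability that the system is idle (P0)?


P0 = 1 - rho = 1 - 9/55 = 0.8364

0.8364


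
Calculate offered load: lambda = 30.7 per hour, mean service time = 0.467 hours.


Offered load a = lambda * E[S] = 30.7 * 0.467 = 14.34 Erlangs

14.34 Erlangs


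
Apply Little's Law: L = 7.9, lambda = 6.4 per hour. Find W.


W = L / lambda = 7.9 / 6.4 = 1.2344 hours

1.2344 hours


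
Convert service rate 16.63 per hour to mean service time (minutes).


Mean service time = 60/mu = 60/16.63 = 3.61 minutes

3.61 minutes


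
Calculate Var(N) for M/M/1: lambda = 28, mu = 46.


rho = 28/46; Var(N) = rho/(1-rho)^2 = 3.98

3.98


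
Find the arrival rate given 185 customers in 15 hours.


lambda = total arrivals / time = 185 / 15 = 12.33 per hour

12.33 per hour


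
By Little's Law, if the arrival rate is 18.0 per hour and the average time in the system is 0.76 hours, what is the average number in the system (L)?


L = lambda * W = 18.0 * 0.76 = 13.68

13.68


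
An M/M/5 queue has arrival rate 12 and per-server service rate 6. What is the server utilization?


rho = lambda/(c*mu) = 12/(5*6) = 0.4

0.4


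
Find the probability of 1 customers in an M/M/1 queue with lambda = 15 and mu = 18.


rho = 15/18; P(n) = (1-rho)*rho^n = (1-15/18)*(15/18)^1 = 0.1389

0.1389
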